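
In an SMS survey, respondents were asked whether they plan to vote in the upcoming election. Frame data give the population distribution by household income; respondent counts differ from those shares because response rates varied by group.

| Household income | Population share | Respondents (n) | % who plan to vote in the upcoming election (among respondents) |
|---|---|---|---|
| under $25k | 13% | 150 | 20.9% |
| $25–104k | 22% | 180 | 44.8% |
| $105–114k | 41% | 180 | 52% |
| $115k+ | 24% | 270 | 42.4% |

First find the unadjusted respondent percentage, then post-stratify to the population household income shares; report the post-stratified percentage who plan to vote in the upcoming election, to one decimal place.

Naive respondent-only estimate (weights = respondent counts):
  (150/780)×20.9 + (180/780)×44.8 + (180/780)×52 + (270/780)×42.4 = 41.0346%
Post-stratified estimate weights by population shares:
  0.13×20.9 + 0.22×44.8 + 0.41×52 + 0.24×42.4 = 44.069%

44.1%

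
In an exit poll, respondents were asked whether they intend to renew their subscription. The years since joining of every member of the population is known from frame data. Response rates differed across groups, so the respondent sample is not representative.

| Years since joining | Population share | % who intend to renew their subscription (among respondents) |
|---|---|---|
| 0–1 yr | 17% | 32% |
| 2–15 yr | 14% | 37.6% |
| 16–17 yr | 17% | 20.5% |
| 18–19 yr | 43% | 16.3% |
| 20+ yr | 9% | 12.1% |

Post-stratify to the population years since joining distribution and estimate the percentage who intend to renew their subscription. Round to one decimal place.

22.3%

Reweight to the known years since joining distribution:
  0–1 yr: 0.17 × 32 = 5.44
  2–15 yr: 0.14 × 37.6 = 5.264
  16–17 yr: 0.17 × 20.5 = 3.485
  18–19 yr: 0.43 × 16.3 = 7.009
  20+ yr: 0.09 × 12.1 = 1.089
Post-stratified estimate = 22.287 → 22.3%.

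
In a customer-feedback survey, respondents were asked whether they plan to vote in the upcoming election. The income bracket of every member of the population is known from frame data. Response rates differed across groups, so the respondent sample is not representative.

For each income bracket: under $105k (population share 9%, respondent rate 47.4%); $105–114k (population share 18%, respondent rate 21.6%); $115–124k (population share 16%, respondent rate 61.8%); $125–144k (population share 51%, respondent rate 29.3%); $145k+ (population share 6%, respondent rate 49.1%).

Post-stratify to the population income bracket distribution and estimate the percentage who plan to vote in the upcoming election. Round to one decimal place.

35.9%

Weight each group's respondent value by its population share:
  under $105k: 0.09 × 47.4 = 4.266
  $105–114k: 0.18 × 21.6 = 3.888
  $115–124k: 0.16 × 61.8 = 9.888
  $125–144k: 0.51 × 29.3 = 14.943
  $145k+: 0.06 × 49.1 = 2.946
Post-stratified estimate = 35.931 → 35.9%.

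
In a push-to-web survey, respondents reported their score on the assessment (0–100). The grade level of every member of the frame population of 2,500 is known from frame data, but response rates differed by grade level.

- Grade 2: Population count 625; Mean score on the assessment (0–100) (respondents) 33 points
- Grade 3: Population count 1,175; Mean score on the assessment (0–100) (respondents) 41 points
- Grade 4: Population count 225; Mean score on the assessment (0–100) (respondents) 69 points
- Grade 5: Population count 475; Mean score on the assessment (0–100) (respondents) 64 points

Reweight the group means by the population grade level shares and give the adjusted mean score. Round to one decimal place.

45.9

Post-stratification weights by population share, not respondent share:
  Grade 2: (625/2,500) × 33 = 8.25
  Grade 3: (1,175/2,500) × 41 = 19.27
  Grade 4: (225/2,500) × 69 = 6.21
  Grade 5: (475/2,500) × 64 = 12.16
Post-stratified estimate = 45.89 → 45.9.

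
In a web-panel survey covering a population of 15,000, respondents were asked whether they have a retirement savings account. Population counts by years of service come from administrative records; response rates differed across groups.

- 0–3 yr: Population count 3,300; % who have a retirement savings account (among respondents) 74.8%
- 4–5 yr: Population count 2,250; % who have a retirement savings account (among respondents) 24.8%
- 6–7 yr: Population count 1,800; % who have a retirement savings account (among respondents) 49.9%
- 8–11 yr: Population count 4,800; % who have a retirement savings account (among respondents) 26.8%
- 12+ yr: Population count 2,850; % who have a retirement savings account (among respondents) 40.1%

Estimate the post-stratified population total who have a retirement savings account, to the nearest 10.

6,350

Each cell contributes its population count × the respondent rate:
  0–3 yr: 3,300 × 74.8% = 2468.4
  4–5 yr: 2,250 × 24.8% = 558
  6–7 yr: 1,800 × 49.9% = 898.2
  8–11 yr: 4,800 × 26.8% = 1286.4
  12+ yr: 2,850 × 40.1% = 1142.85
Estimated total = 6353.85 → 6,350.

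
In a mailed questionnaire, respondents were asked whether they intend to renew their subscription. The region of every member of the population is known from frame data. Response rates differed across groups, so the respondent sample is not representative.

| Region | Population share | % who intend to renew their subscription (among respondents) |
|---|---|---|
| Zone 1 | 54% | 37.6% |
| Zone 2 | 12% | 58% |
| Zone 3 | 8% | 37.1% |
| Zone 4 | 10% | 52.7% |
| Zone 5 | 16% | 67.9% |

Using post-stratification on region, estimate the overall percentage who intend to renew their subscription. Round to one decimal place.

46.4%

Post-stratification weights by population share, not respondent share:
  Zone 1: 0.54 × 37.6 = 20.304
  Zone 2: 0.12 × 58 = 6.96
  Zone 3: 0.08 × 37.1 = 2.968
  Zone 4: 0.1 × 52.7 = 5.27
  Zone 5: 0.16 × 67.9 = 10.864
Post-stratified estimate = 46.366 → 46.4%.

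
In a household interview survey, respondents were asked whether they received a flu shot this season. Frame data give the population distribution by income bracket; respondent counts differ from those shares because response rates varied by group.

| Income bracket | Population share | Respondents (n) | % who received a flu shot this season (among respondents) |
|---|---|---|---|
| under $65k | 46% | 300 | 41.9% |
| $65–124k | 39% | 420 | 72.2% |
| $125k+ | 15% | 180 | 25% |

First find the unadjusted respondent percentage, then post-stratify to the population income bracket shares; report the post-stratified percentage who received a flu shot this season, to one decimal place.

51.2%

Without adjustment, the pooled respondent share is:
  (300/900)×41.9 + (420/900)×72.2 + (180/900)×25 = 52.66%
Reweighting by population income bracket shares:
  0.46×41.9 + 0.39×72.2 + 0.15×25 = 51.182%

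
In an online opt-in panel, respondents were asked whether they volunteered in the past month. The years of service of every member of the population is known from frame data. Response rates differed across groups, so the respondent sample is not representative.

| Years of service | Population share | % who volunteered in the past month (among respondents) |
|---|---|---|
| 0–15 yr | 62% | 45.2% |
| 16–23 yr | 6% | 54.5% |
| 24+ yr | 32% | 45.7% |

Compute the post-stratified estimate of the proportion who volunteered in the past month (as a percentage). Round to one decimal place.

Reweight to the known years of service distribution:
  0–15 yr: 0.62 × 45.2 = 28.024
  16–23 yr: 0.06 × 54.5 = 3.27
  24+ yr: 0.32 × 45.7 = 14.624
Post-stratified estimate = 45.918 → 45.9%.

45.9%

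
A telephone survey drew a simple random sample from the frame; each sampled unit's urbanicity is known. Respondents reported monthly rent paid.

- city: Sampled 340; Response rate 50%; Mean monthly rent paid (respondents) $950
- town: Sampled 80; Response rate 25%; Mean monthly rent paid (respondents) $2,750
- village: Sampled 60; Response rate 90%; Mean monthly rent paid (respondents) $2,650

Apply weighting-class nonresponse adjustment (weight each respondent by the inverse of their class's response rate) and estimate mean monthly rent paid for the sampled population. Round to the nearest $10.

With weight = n_sampled/n_responded per class, the weighted class total is n_sampled:
  city: 340 × 950 = 323,000
  town: 80 × 2750 = 220,000
  village: 60 × 2650 = 159,000
Adjusted estimate = 702,000 / 480 = 1462.5 → $1,460.

$1,460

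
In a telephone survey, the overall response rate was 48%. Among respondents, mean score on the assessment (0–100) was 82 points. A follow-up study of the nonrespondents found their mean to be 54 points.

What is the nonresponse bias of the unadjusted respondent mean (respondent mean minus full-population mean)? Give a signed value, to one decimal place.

Nonresponse fraction = 1 − 0.48 = 0.52.
Bias = (nonresponse fraction) × (respondent mean − nonrespondent mean)
     = 0.52 × (82 − 54) = 0.52 × 28 = 14.56.

+14.6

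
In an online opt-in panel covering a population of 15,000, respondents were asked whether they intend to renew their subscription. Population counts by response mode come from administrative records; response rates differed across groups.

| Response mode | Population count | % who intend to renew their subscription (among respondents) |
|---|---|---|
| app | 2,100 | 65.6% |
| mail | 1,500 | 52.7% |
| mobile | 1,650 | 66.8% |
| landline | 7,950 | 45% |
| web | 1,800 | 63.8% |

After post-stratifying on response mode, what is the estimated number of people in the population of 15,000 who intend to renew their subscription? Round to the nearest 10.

Apply each group's respondent rate to its population count:
  app: 2,100 × 65.6% = 1377.6
  mail: 1,500 × 52.7% = 790.5
  mobile: 1,650 × 66.8% = 1102.2
  landline: 7,950 × 45% = 3577.5
  web: 1,800 × 63.8% = 1148.4
Estimated total = 7996.2 → 8,000.

8,000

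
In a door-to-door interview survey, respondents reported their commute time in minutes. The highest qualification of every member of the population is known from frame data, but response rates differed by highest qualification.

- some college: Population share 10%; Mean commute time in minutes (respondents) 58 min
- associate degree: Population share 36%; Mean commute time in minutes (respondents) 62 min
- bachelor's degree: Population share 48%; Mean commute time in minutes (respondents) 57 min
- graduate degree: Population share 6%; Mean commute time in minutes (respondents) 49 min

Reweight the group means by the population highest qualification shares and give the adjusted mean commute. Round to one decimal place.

Post-stratification weights by population share, not respondent share:
  some college: 0.1 × 58 = 5.8
  associate degree: 0.36 × 62 = 22.32
  bachelor's degree: 0.48 × 57 = 27.36
  graduate degree: 0.06 × 49 = 2.94
Post-stratified estimate = 58.42 → 58.4.

58.4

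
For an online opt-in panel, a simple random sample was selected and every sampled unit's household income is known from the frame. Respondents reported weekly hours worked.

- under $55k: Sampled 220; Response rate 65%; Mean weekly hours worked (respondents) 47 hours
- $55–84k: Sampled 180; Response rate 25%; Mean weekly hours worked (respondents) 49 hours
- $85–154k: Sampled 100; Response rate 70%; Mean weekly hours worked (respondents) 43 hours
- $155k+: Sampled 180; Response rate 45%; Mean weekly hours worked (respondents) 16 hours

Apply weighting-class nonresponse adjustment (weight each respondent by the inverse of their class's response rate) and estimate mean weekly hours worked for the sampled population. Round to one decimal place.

38.7

Inverse-response-rate weighting restores each class to its sampled count, so class totals weight by n_sampled:
  under $55k: 220 × 47 = 10,340
  $55–84k: 180 × 49 = 8820
  $85–154k: 100 × 43 = 4300
  $155k+: 180 × 16 = 2880
Adjusted estimate = 26,340 / 680 = 38.7353 → 38.7.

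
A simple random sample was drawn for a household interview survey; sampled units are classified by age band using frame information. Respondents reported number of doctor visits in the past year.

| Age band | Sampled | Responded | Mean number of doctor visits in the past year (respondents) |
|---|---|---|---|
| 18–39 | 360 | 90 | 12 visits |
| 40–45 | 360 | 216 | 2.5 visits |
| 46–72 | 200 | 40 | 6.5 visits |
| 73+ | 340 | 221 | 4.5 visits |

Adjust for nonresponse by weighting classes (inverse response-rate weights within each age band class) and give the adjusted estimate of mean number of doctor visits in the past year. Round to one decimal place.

Class response rates: 18–39 90/360 = 25%, 40–45 216/360 = 60%, 46–72 40/200 = 20%, 73+ 221/340 = 65%.
With weight = n_sampled/n_responded per class, the weighted class total is n_sampled:
  18–39: 360 × 12 = 4320
  40–45: 360 × 2.5 = 900
  46–72: 200 × 6.5 = 1300
  73+: 340 × 4.5 = 1530
Adjusted estimate = 8050 / 1,260 = 6.38889 → 6.4.

6.4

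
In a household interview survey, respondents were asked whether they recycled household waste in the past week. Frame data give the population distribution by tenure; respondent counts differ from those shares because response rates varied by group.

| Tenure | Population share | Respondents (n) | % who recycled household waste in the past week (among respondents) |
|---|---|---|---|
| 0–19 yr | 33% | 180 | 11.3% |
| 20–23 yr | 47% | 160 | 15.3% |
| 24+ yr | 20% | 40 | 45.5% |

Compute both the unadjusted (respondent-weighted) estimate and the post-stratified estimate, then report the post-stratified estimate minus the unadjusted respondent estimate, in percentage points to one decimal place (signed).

Unadjusted (pooled respondent) estimate weights by respondent counts:
  (180/380)×11.3 + (160/380)×15.3 + (40/380)×45.5 = 16.5842%
Reweighting by population tenure shares:
  0.33×11.3 + 0.47×15.3 + 0.2×45.5 = 20.02%
Difference = 20.02 − 16.5842 = 3.4358 pp.

+3.4 percentage points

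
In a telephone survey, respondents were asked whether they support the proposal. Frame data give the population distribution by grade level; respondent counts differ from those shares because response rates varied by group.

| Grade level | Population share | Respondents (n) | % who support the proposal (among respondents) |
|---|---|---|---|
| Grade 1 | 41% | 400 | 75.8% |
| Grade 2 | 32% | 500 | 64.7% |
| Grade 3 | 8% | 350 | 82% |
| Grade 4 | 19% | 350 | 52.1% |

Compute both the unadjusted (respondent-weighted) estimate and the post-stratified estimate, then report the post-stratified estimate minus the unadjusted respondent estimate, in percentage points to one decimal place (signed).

Naive respondent-only estimate (weights = respondent counts):
  (400/1600)×75.8 + (500/1600)×64.7 + (350/1600)×82 + (350/1600)×52.1 = 68.5031%
Post-stratifying to population shares instead:
  0.41×75.8 + 0.32×64.7 + 0.08×82 + 0.19×52.1 = 68.241%
Difference = 68.241 − 68.5031 = -0.2621 pp.

-0.3 percentage points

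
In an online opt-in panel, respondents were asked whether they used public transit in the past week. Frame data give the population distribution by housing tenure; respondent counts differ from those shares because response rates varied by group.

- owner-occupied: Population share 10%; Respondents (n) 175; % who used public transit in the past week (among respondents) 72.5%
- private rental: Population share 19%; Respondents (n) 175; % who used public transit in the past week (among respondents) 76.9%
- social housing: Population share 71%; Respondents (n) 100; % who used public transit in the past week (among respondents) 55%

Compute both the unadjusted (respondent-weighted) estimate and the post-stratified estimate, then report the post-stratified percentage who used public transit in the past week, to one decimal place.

Unadjusted (pooled respondent) estimate weights by respondent counts:
  (175/450)×72.5 + (175/450)×76.9 + (100/450)×55 = 70.3222%
Reweighting by population housing tenure shares:
  0.1×72.5 + 0.19×76.9 + 0.71×55 = 60.911%

60.9%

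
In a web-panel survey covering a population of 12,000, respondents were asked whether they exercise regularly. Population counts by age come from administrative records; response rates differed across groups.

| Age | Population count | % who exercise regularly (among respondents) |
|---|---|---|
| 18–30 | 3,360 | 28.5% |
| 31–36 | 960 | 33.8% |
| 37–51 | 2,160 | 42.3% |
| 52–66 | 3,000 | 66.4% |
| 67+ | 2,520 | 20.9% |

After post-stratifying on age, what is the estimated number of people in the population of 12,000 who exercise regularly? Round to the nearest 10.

4,710

Estimated count per cell = population count × respondent percentage:
  18–30: 3,360 × 28.5% = 957.6
  31–36: 960 × 33.8% = 324.48
  37–51: 2,160 × 42.3% = 913.68
  52–66: 3,000 × 66.4% = 1992
  67+: 2,520 × 20.9% = 526.68
Estimated total = 4714.44 → 4,710.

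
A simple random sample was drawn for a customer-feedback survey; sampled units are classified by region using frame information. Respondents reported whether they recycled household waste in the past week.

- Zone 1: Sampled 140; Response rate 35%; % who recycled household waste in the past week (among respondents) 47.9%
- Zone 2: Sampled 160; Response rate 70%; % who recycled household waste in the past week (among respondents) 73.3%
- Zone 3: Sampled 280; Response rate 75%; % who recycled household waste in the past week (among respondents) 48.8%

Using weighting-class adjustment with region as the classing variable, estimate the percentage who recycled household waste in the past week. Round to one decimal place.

Weighting each respondent by the inverse class response rate inflates each class back to its sampled size, so the class weight is n_sampled:
  Zone 1: 140 × 47.9 = 6706
  Zone 2: 160 × 73.3 = 11,728
  Zone 3: 280 × 48.8 = 13,664
Adjusted estimate = 32,098 / 580 = 55.3414 → 55.3%.

55.3%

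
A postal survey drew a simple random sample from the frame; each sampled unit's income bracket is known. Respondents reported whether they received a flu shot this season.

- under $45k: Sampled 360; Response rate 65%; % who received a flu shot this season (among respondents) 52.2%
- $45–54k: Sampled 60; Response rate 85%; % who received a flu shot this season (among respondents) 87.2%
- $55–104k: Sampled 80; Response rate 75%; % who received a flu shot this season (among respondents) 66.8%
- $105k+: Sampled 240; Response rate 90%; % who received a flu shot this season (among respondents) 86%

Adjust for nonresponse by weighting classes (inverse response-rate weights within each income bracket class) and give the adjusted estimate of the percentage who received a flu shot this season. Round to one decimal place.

67.6%

Weighting each respondent by the inverse class response rate inflates each class back to its sampled size, so the class weight is n_sampled:
  under $45k: 360 × 52.2 = 18,792
  $45–54k: 60 × 87.2 = 5232
  $55–104k: 80 × 66.8 = 5344
  $105k+: 240 × 86 = 20,640
Adjusted estimate = 50,008 / 740 = 67.5784 → 67.6%.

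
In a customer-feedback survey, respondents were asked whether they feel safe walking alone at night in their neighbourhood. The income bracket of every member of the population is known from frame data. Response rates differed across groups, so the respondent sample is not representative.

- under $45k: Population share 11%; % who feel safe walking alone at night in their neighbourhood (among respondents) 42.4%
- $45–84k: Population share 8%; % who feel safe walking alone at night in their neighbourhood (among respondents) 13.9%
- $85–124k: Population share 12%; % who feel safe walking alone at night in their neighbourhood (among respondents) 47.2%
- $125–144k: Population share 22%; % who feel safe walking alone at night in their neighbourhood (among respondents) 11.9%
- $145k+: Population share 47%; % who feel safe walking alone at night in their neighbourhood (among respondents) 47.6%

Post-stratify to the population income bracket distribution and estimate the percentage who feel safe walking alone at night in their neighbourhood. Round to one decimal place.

36.4%

Reweight to the known income bracket distribution:
  under $45k: 0.11 × 42.4 = 4.664
  $45–84k: 0.08 × 13.9 = 1.112
  $85–124k: 0.12 × 47.2 = 5.664
  $125–144k: 0.22 × 11.9 = 2.618
  $145k+: 0.47 × 47.6 = 22.372
Post-stratified estimate = 36.43 → 36.4%.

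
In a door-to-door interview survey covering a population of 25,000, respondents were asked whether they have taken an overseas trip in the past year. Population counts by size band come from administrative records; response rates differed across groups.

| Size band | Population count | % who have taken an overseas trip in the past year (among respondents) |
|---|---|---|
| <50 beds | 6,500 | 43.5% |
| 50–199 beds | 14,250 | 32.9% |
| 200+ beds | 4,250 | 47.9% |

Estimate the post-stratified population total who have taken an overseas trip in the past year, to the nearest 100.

Each cell contributes its population count × the respondent rate:
  <50 beds: 6,500 × 43.5% = 2827.5
  50–199 beds: 14,250 × 32.9% = 4688.25
  200+ beds: 4,250 × 47.9% = 2035.75
Estimated total = 9551.5 → 9,600.

9,600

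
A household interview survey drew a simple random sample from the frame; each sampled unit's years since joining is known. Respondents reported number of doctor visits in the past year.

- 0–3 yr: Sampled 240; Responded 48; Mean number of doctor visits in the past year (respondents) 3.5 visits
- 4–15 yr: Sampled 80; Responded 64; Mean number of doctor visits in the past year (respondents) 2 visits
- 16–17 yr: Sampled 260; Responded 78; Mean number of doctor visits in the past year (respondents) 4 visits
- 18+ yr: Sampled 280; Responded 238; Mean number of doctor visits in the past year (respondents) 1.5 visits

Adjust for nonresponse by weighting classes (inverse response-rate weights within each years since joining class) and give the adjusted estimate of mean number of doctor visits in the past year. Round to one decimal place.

2.9

Response rates by class: 0–3 yr 48/240 = 20%, 4–15 yr 64/80 = 80%, 16–17 yr 78/260 = 30%, 18+ yr 238/280 = 85%.
With weight = n_sampled/n_responded per class, the weighted class total is n_sampled:
  0–3 yr: 240 × 3.5 = 840
  4–15 yr: 80 × 2 = 160
  16–17 yr: 260 × 4 = 1040
  18+ yr: 280 × 1.5 = 420
Adjusted estimate = 2460 / 860 = 2.86047 → 2.9.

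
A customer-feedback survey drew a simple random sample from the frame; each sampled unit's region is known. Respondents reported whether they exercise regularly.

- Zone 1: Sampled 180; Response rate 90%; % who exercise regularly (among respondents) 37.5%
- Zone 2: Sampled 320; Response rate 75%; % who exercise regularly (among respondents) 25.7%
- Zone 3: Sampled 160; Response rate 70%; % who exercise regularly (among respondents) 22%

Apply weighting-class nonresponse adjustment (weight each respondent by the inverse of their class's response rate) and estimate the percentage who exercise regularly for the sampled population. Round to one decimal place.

With weight = n_sampled/n_responded per class, the weighted class total is n_sampled:
  Zone 1: 180 × 37.5 = 6750
  Zone 2: 320 × 25.7 = 8224
  Zone 3: 160 × 22 = 3520
Adjusted estimate = 18,494 / 660 = 28.0212 → 28.0%.

28.0%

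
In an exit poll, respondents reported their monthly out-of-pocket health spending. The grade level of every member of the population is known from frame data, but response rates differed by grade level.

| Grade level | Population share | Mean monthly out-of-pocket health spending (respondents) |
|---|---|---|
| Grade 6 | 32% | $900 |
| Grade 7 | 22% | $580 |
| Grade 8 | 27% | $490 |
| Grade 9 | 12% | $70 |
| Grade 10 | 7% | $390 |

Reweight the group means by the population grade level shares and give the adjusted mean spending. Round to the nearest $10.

Reweight to the known grade level distribution:
  Grade 6: 0.32 × 900 = 288
  Grade 7: 0.22 × 580 = 127.6
  Grade 8: 0.27 × 490 = 132.3
  Grade 9: 0.12 × 70 = 8.4
  Grade 10: 0.07 × 390 = 27.3
Post-stratified estimate = 583.6 → $580.

$580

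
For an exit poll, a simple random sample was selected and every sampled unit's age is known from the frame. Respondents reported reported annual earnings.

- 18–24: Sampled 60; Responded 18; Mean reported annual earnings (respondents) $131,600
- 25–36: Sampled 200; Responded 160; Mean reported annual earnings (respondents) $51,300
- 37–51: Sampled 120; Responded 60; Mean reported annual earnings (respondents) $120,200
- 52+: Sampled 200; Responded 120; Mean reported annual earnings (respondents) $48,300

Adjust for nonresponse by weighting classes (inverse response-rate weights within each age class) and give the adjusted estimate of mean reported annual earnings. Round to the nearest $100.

Response rates by class: 18–24 18/60 = 30%, 25–36 160/200 = 80%, 37–51 60/120 = 50%, 52+ 120/200 = 60%.
Weighting each respondent by the inverse class response rate inflates each class back to its sampled size, so the class weight is n_sampled:
  18–24: 60 × 131,600 = 7,896,000
  25–36: 200 × 51,300 = 10,260,000
  37–51: 120 × 120,200 = 14,424,000
  52+: 200 × 48,300 = 9,660,000
Adjusted estimate = 42,240,000 / 580 = 72827.6 → $72,800.

$72,800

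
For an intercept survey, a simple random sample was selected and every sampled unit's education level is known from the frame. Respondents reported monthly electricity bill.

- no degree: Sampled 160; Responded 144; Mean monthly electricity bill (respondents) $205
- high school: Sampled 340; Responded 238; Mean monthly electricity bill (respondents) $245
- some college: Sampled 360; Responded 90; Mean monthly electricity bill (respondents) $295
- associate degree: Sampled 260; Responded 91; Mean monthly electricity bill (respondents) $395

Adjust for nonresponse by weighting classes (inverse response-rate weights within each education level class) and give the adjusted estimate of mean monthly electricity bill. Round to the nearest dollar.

Response rates by class: no degree 144/160 = 90%, high school 238/340 = 70%, some college 90/360 = 25%, associate degree 91/260 = 35%.
Inverse-response-rate weighting restores each class to its sampled count, so class totals weight by n_sampled:
  no degree: 160 × 205 = 32,800
  high school: 340 × 245 = 83,300
  some college: 360 × 295 = 106,200
  associate degree: 260 × 395 = 102,700
Adjusted estimate = 325,000 / 1,120 = 290.179 → $290.

$290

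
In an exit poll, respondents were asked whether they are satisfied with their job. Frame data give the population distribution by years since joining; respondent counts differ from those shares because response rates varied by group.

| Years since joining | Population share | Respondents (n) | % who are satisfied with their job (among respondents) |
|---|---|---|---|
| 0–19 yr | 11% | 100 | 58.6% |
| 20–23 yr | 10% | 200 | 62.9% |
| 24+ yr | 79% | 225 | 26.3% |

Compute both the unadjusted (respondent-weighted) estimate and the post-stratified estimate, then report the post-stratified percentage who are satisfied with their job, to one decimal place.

33.5%

Without adjustment, the pooled respondent share is:
  (100/525)×58.6 + (200/525)×62.9 + (225/525)×26.3 = 46.3952%
Post-stratified estimate weights by population shares:
  0.11×58.6 + 0.1×62.9 + 0.79×26.3 = 33.513%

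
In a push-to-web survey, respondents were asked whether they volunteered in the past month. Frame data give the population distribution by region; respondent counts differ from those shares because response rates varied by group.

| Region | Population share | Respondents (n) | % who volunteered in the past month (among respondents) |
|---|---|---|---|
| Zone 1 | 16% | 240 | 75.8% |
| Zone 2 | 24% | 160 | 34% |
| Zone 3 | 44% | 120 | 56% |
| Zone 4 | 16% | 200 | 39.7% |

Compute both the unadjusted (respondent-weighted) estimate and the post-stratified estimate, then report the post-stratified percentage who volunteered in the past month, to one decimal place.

51.3%

Naive respondent-only estimate (weights = respondent counts):
  (240/720)×75.8 + (160/720)×34 + (120/720)×56 + (200/720)×39.7 = 53.1833%
Reweighting by population region shares:
  0.16×75.8 + 0.24×34 + 0.44×56 + 0.16×39.7 = 51.28%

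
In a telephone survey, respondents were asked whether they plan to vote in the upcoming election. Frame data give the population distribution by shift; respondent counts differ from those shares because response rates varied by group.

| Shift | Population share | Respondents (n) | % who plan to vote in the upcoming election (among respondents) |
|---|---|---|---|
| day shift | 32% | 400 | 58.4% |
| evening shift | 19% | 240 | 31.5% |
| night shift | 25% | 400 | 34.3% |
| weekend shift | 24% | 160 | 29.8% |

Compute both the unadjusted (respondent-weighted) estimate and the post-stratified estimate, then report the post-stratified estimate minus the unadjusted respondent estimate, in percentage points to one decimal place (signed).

Unadjusted (pooled respondent) estimate weights by respondent counts:
  (400/1200)×58.4 + (240/1200)×31.5 + (400/1200)×34.3 + (160/1200)×29.8 = 41.1733%
Post-stratified estimate weights by population shares:
  0.32×58.4 + 0.19×31.5 + 0.25×34.3 + 0.24×29.8 = 40.4%
Difference = 40.4 − 41.1733 = -0.7733 pp.

-0.8 percentage points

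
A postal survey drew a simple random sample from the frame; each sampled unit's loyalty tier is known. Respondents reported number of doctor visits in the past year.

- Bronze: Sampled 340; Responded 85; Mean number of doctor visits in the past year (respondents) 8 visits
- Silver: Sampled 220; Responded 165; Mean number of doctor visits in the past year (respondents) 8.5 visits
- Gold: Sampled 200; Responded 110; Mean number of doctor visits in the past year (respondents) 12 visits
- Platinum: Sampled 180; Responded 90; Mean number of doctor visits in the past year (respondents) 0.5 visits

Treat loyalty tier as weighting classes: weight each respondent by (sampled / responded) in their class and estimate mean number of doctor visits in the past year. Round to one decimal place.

Response rates by class: Bronze 85/340 = 25%, Silver 165/220 = 75%, Gold 110/200 = 55%, Platinum 90/180 = 50%.
With weight = n_sampled/n_responded per class, the weighted class total is n_sampled:
  Bronze: 340 × 8 = 2720
  Silver: 220 × 8.5 = 1870
  Gold: 200 × 12 = 2400
  Platinum: 180 × 0.5 = 90
Adjusted estimate = 7080 / 940 = 7.53191 → 7.5.

7.5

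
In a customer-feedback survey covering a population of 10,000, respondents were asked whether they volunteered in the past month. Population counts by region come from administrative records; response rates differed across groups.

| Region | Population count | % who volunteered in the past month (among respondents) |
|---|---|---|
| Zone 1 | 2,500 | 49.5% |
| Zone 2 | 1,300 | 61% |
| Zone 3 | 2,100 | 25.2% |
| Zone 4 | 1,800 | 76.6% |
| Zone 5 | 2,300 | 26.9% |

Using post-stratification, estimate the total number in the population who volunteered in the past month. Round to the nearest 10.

Estimated count per cell = population count × respondent percentage:
  Zone 1: 2,500 × 49.5% = 1237.5
  Zone 2: 1,300 × 61% = 793
  Zone 3: 2,100 × 25.2% = 529.2
  Zone 4: 1,800 × 76.6% = 1378.8
  Zone 5: 2,300 × 26.9% = 618.7
Estimated total = 4557.2 → 4,560.

4,560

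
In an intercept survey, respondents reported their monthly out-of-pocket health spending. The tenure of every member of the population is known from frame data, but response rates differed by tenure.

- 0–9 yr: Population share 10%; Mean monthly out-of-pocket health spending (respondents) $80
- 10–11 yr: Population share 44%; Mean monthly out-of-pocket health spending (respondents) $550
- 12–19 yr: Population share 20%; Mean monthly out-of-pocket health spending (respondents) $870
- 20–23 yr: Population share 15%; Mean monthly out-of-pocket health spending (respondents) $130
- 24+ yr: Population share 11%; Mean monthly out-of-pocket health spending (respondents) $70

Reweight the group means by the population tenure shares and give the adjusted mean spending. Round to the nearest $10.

$450

Reweight to the known tenure distribution:
  0–9 yr: 0.1 × 80 = 8
  10–11 yr: 0.44 × 550 = 242
  12–19 yr: 0.2 × 870 = 174
  20–23 yr: 0.15 × 130 = 19.5
  24+ yr: 0.11 × 70 = 7.7
Post-stratified estimate = 451.2 → $450.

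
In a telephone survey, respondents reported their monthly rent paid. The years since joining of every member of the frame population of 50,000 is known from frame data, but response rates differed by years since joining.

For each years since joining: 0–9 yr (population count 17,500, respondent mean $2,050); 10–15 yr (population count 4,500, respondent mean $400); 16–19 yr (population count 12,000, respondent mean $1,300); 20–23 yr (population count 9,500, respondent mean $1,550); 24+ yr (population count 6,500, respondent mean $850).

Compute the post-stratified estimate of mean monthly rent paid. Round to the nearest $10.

Reweight to the known years since joining distribution:
  0–9 yr: (17,500/50,000) × 2050 = 717.5
  10–15 yr: (4,500/50,000) × 400 = 36
  16–19 yr: (12,000/50,000) × 1300 = 312
  20–23 yr: (9,500/50,000) × 1550 = 294.5
  24+ yr: (6,500/50,000) × 850 = 110.5
Post-stratified estimate = 1470.5 → $1,470.

$1,470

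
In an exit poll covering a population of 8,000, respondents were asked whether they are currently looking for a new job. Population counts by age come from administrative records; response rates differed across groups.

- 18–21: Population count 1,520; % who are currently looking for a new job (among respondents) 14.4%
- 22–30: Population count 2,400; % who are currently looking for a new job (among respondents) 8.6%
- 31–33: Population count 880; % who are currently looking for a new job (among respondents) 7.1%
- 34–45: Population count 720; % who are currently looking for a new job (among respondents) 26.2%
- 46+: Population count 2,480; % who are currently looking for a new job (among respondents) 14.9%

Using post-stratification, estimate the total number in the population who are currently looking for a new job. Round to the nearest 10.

Each cell contributes its population count × the respondent rate:
  18–21: 1,520 × 14.4% = 218.88
  22–30: 2,400 × 8.6% = 206.4
  31–33: 880 × 7.1% = 62.48
  34–45: 720 × 26.2% = 188.64
  46+: 2,480 × 14.9% = 369.52
Estimated total = 1045.92 → 1,050.

1,050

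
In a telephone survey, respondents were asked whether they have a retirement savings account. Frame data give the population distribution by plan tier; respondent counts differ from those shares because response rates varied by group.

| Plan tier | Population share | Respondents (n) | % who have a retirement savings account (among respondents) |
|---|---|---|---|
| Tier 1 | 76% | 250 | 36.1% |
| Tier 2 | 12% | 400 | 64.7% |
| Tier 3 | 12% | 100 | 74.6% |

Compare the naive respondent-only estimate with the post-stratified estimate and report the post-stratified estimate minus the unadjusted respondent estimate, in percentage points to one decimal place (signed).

Without adjustment, the pooled respondent share is:
  (250/750)×36.1 + (400/750)×64.7 + (100/750)×74.6 = 56.4867%
Reweighting by population plan tier shares:
  0.76×36.1 + 0.12×64.7 + 0.12×74.6 = 44.152%
Difference = 44.152 − 56.4867 = -12.3347 pp.

-12.3 percentage points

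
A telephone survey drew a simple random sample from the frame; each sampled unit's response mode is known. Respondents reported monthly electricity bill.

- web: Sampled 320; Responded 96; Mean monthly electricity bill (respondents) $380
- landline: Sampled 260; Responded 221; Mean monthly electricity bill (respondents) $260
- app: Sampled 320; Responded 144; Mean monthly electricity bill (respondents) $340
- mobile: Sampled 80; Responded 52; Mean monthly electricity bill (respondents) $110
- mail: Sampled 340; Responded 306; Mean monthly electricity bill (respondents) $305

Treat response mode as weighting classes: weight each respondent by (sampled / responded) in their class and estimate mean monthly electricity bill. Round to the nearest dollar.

$311

Response rates by class: web 96/320 = 30%, landline 221/260 = 85%, app 144/320 = 45%, mobile 52/80 = 65%, mail 306/340 = 90%.
Each respondent's weight = sampled/responded in their class; summing within a class gives n_sampled, so:
  web: 320 × 380 = 121,600
  landline: 260 × 260 = 67,600
  app: 320 × 340 = 108,800
  mobile: 80 × 110 = 8800
  mail: 340 × 305 = 103,700
Adjusted estimate = 410,500 / 1,320 = 310.985 → $311.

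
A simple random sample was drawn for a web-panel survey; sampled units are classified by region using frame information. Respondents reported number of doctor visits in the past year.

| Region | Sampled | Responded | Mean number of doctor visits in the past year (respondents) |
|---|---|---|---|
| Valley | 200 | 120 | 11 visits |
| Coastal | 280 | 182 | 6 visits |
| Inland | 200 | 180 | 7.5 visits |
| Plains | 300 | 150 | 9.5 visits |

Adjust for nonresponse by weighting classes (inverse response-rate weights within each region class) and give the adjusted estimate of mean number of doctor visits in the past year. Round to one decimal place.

8.4

Response rates by class: Valley 120/200 = 60%, Coastal 182/280 = 65%, Inland 180/200 = 90%, Plains 150/300 = 50%.
Weighting each respondent by the inverse class response rate inflates each class back to its sampled size, so the class weight is n_sampled:
  Valley: 200 × 11 = 2200
  Coastal: 280 × 6 = 1680
  Inland: 200 × 7.5 = 1500
  Plains: 300 × 9.5 = 2850
Adjusted estimate = 8230 / 980 = 8.39796 → 8.4.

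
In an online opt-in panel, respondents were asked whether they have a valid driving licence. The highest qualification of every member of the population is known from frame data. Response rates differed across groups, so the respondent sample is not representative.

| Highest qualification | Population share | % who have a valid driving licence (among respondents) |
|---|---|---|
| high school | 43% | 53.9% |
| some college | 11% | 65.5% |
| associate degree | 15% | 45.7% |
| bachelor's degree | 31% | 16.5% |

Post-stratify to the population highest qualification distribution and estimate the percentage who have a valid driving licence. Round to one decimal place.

42.4%

Each cell contributes population-share × respondent value:
  high school: 0.43 × 53.9 = 23.177
  some college: 0.11 × 65.5 = 7.205
  associate degree: 0.15 × 45.7 = 6.855
  bachelor's degree: 0.31 × 16.5 = 5.115
Post-stratified estimate = 42.352 → 42.4%.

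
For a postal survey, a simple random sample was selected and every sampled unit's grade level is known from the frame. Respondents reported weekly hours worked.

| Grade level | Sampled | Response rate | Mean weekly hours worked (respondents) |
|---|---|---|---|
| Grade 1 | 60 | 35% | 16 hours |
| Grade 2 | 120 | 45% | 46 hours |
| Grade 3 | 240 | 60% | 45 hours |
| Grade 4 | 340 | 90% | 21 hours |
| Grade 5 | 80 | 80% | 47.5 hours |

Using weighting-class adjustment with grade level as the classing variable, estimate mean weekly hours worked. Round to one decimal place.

33.6

Inverse-response-rate weighting restores each class to its sampled count, so class totals weight by n_sampled:
  Grade 1: 60 × 16 = 960
  Grade 2: 120 × 46 = 5520
  Grade 3: 240 × 45 = 10,800
  Grade 4: 340 × 21 = 7140
  Grade 5: 80 × 47.5 = 3800
Adjusted estimate = 28,220 / 840 = 33.5952 → 33.6.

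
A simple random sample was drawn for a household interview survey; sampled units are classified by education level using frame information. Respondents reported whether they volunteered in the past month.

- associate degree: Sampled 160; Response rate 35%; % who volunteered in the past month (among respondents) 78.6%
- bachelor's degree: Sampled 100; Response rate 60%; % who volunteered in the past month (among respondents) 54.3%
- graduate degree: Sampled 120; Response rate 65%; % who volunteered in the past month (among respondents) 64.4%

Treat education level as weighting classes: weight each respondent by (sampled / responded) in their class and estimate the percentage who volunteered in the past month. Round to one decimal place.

67.7%

Each respondent's weight = sampled/responded in their class; summing within a class gives n_sampled, so:
  associate degree: 160 × 78.6 = 12,576
  bachelor's degree: 100 × 54.3 = 5430
  graduate degree: 120 × 64.4 = 7728
Adjusted estimate = 25,734 / 380 = 67.7211 → 67.7%.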